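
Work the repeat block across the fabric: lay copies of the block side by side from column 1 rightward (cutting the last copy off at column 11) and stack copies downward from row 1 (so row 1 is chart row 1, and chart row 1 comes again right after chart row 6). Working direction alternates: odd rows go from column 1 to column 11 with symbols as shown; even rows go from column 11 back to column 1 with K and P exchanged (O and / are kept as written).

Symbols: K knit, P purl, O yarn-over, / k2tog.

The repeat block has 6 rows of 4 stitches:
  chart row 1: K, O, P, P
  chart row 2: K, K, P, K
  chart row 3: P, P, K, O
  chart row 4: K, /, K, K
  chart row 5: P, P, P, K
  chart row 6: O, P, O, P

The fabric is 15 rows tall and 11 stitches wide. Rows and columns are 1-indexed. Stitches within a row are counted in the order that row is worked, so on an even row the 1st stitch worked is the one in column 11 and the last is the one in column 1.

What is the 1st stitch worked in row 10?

== STITCH ==
P

Derivation:
For row 10: chart row = ((10-1) mod 6) + 1 = 4; this is a WS (even) row.
Chart row 4 tiled across columns 1-11: K / K K K / K K K / K
WS: work from column 11 back to column 1 (reverse the tiled row), swapping K<->P (O and / unchanged).
Row 10 as worked: P / P P P / P P P / P
Stitch 1 in working order -> P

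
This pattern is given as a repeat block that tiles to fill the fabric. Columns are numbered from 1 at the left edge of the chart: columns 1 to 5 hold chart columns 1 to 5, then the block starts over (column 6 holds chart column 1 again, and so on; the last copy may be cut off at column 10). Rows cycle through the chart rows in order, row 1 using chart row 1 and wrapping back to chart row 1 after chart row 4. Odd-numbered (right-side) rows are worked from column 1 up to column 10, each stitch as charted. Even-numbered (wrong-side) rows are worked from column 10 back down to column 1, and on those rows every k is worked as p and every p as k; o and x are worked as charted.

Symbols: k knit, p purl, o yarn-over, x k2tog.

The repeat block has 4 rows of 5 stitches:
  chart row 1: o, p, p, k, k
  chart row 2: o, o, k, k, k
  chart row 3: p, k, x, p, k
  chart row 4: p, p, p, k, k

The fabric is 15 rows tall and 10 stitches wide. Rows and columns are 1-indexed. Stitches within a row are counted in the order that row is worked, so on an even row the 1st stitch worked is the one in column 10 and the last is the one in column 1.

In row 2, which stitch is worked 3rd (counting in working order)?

== STITCH ==
p

Derivation:
Row 2: (2-1) mod 4 = 1, so use chart row 2. Even row -> WS.
Chart row 2 tiled across columns 1-10: o o k k k o o k k k
Wrong side: read the tiled row from column 10 down to 1 and exchange k with p (leave o, x).
Row 2 as worked: p p p o o p p p o o
Counting 3 along the worked row gives p.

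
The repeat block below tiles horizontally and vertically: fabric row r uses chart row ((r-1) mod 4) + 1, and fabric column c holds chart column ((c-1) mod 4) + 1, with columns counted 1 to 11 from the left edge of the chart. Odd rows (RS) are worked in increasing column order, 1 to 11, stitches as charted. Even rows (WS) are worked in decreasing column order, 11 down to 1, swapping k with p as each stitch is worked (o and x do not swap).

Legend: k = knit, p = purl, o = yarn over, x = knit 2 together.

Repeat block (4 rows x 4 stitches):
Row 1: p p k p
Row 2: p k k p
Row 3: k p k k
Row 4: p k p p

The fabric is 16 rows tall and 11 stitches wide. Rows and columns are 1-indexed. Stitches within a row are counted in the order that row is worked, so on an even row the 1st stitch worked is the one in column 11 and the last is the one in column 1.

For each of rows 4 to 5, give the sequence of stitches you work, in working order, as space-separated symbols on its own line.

Result:
k p k k k p k k k p k
p p k p p p k p p p k

Derivation:
Row 4: chart row 4, WS - tiled (columns 1-11): p k p p p k p p p k p; work from column 11 back to 1 with k<->p swapped.
Row 5: chart row 1, RS - tile across columns 1-11 and work as-is.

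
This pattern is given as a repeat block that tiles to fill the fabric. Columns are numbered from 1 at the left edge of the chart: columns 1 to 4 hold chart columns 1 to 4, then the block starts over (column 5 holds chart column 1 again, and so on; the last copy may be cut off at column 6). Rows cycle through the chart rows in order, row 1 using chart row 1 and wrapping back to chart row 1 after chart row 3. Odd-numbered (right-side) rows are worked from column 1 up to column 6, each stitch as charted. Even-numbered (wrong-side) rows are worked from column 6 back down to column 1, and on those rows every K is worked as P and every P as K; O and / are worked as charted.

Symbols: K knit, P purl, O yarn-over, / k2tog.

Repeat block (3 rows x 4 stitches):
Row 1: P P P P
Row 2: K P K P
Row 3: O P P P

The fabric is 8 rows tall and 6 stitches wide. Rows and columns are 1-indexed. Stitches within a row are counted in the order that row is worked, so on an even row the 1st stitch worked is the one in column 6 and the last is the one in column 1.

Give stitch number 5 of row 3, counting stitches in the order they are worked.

== STITCH ==
O

Derivation:
Row 3 uses chart row ((3-1) mod 3)+1 = 3. Row 3 is odd, so RS.
Chart row 3 tiled across columns 1-6: O P P P O P
RS: work column 1 to column 6, symbols as charted — the tiled row is the row as worked.
Counting 5 along the worked row gives O.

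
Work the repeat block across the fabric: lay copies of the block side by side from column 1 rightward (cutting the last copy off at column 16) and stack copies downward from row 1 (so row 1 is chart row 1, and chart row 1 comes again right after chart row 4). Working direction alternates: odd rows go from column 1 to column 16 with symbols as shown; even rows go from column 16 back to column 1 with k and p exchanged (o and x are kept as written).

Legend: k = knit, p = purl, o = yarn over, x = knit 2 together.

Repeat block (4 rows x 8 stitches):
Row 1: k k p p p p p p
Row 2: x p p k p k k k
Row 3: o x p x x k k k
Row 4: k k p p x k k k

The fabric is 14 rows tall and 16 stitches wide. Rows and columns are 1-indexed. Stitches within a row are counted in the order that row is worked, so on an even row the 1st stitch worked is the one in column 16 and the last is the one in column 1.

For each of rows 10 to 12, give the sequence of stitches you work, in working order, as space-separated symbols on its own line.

Rows as worked:
p p p k p k k x p p p k p k k x
o x p x x k k k o x p x x k k k
p p p x k k p p p p p x k k p p

Derivation:
Row 10: chart row 2, WS - tiled (columns 1-16): x p p k p k k k x p p k p k k k; work from column 16 back to 1 with k<->p swapped.
Row 11: chart row 3, RS - tile across columns 1-16 and work as-is.
Row 12: chart row 4, WS - tiled (columns 1-16): k k p p x k k k k k p p x k k k; work from column 16 back to 1 with k<->p swapped.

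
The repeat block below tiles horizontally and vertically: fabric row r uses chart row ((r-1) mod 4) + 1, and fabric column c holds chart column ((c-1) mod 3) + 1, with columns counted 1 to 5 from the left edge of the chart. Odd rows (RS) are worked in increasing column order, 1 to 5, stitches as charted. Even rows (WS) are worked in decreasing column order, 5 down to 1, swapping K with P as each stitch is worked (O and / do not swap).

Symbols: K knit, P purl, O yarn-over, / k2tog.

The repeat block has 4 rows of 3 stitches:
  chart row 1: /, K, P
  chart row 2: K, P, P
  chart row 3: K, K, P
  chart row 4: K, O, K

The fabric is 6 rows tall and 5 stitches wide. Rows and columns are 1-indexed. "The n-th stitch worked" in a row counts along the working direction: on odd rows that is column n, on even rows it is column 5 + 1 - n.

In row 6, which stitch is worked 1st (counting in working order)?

== STITCH ==
K

Derivation:
For row 6: chart row = ((6-1) mod 4) + 1 = 2; this is a WS (even) row.
Chart row 2 tiled across columns 1-5: K P P K P
Wrong side: read the tiled row from column 5 down to 1 and exchange K with P (leave O, /).
Row 6 as worked: K P K K P
The 1st stitch worked is K.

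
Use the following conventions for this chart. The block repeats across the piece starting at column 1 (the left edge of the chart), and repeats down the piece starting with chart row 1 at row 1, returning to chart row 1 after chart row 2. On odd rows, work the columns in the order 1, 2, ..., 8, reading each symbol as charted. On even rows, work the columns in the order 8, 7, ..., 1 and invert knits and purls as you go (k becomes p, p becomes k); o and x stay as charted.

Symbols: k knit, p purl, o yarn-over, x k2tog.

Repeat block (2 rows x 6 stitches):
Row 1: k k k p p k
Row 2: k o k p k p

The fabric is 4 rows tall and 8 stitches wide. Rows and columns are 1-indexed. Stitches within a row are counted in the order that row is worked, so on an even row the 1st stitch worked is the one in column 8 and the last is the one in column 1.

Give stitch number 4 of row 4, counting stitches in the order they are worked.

For row 4: chart row = ((4-1) mod 2) + 1 = 2; this is a WS (even) row.
Chart row 2 tiled across columns 1-8: k o k p k p k o
WS: work from column 8 back to column 1 (reverse the tiled row), swapping k<->p (o and x unchanged).
Row 4 as worked: o p k p k p o p
Stitch 4 in working order -> p

== STITCH ==
p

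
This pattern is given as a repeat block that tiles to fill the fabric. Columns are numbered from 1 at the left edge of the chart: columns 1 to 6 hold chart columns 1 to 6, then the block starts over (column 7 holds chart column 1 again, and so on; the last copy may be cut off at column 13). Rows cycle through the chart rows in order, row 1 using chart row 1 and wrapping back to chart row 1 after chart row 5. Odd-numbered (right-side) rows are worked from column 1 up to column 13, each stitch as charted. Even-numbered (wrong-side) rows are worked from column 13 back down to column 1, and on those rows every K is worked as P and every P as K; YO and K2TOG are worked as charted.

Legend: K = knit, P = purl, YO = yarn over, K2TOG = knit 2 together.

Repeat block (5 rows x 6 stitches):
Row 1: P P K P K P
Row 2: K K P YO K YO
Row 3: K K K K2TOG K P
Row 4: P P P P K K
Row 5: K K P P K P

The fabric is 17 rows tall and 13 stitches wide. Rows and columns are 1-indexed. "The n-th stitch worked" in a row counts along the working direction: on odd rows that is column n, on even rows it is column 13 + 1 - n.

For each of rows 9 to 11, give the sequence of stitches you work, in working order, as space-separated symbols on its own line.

Row 9: chart row 4, RS - tile across columns 1-13 and work as-is.
Row 10: chart row 5, WS - tiled (columns 1-13): K K P P K P K K P P K P K; work from column 13 back to 1 with K<->P swapped.
Row 11: chart row 1, RS - tile across columns 1-13 and work as-is.

== ROWS AS WORKED ==
P P P P K K P P P P K K P
P K P K K P P K P K K P P
P P K P K P P P K P K P P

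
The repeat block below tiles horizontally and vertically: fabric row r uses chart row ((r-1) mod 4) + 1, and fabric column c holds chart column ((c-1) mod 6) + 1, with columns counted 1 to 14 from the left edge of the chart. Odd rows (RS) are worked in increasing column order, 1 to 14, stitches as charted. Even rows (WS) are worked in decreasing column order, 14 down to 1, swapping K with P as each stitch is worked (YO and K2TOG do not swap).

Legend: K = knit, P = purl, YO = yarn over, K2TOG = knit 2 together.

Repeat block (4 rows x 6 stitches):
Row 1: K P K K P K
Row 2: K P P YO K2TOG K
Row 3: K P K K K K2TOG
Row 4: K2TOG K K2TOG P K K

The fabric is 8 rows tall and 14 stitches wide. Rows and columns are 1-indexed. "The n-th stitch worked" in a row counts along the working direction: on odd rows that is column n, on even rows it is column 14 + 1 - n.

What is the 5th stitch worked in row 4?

Row 4 uses chart row ((4-1) mod 4)+1 = 4. Row 4 is even, so WS.
Chart row 4 tiled across columns 1-14: K2TOG K K2TOG P K K K2TOG K K2TOG P K K K2TOG K
WS row: flip the tiled sequence (start at column 14) and apply K<->P; YO and K2TOG stay.
Row 4 as worked: P K2TOG P P K K2TOG P K2TOG P P K K2TOG P K2TOG
Counting 5 along the worked row gives K.

== STITCH ==
K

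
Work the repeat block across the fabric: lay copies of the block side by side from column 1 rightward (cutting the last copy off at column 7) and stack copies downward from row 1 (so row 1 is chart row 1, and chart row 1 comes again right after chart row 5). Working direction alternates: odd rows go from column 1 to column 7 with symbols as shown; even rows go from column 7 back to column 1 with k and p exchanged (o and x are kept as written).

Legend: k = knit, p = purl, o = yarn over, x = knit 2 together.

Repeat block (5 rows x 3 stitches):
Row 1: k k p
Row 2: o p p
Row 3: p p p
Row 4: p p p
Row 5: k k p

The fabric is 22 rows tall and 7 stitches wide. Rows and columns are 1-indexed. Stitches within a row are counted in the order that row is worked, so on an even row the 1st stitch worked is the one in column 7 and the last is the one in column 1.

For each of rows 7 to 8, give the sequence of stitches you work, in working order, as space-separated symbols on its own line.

== ROWS AS WORKED ==
o p p o p p o
k k k k k k k

Derivation:
Row 7: chart row 2, RS - tile across columns 1-7 and work as-is.
Row 8: chart row 3, WS - tiled (columns 1-7): p p p p p p p; work from column 7 back to 1 with k<->p swapped.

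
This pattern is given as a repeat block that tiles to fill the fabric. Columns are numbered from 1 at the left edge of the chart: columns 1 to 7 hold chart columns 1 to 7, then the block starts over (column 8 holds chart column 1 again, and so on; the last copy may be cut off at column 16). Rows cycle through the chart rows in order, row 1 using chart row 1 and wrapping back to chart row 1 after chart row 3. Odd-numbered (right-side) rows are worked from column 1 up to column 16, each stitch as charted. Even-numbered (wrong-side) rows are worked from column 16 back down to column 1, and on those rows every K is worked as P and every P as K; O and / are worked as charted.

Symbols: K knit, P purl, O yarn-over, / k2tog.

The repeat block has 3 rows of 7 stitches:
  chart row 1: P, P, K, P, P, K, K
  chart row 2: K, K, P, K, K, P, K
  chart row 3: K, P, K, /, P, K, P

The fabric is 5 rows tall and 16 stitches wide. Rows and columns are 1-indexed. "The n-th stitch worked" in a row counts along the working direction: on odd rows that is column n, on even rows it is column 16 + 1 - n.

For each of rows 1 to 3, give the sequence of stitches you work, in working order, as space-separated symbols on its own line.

== ROWS AS WORKED ==
P P K P P K K P P K P P K K P P
P P P K P P K P P P K P P K P P
K P K / P K P K P K / P K P K P

Derivation:
Row 1: chart row 1, RS - tile across columns 1-16 and work as-is.
Row 2: chart row 2, WS - tiled (columns 1-16): K K P K K P K K K P K K P K K K; work from column 16 back to 1 with K<->P swapped.
Row 3: chart row 3, RS - tile across columns 1-16 and work as-is.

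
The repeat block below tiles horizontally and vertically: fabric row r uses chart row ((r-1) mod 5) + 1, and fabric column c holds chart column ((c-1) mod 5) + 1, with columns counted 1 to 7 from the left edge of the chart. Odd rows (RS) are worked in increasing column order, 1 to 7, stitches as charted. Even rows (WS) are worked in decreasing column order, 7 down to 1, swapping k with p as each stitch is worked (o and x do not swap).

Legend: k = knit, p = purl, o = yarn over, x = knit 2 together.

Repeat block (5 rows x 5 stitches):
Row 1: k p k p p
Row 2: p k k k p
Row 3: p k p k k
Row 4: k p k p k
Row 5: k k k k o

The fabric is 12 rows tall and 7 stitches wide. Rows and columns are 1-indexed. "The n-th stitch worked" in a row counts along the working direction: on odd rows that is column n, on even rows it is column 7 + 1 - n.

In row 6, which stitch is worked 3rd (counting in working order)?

Row 6: (6-1) mod 5 = 0, so use chart row 1. Even row -> WS.
Chart row 1 tiled across columns 1-7: k p k p p k p
WS row: flip the tiled sequence (start at column 7) and apply k<->p; o and x stay.
Row 6 as worked: k p k k p k p
Counting 3 along the worked row gives k.

Stitch:
k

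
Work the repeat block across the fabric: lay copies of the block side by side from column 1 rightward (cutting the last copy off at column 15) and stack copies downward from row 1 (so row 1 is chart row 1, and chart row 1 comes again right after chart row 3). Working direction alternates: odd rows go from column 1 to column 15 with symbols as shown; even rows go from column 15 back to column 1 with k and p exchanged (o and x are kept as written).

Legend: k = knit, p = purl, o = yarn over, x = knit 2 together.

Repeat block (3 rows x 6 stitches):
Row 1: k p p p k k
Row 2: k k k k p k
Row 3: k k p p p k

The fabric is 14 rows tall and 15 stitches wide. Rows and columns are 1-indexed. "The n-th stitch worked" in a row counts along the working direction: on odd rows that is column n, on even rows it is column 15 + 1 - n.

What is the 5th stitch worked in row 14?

Row 14: (14-1) mod 3 = 1, so use chart row 2. Even row -> WS.
Chart row 2 tiled across columns 1-15: k k k k p k k k k k p k k k k
Wrong side: read the tiled row from column 15 down to 1 and exchange k with p (leave o, x).
Row 14 as worked: p p p p k p p p p p k p p p p
Counting 5 along the worked row gives k.

Stitch:
k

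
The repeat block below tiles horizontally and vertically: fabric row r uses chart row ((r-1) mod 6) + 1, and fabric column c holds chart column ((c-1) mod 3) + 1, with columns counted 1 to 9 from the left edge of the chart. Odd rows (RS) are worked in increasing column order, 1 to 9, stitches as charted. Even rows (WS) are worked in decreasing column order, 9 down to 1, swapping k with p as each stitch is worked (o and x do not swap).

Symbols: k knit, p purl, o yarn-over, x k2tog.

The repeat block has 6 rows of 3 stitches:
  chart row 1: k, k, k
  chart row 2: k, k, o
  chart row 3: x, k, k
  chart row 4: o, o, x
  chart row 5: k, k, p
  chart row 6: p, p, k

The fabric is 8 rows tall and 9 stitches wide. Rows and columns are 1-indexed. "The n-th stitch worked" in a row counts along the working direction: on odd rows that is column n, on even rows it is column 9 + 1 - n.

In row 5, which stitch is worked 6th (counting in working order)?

Row 5: (5-1) mod 6 = 4, so use chart row 5. Odd row -> RS.
Chart row 5 tiled across columns 1-9: k k p k k p k k p
RS: work column 1 to column 9, symbols as charted — the tiled row is the row as worked.
Stitch 6 in working order -> p

Stitch:
p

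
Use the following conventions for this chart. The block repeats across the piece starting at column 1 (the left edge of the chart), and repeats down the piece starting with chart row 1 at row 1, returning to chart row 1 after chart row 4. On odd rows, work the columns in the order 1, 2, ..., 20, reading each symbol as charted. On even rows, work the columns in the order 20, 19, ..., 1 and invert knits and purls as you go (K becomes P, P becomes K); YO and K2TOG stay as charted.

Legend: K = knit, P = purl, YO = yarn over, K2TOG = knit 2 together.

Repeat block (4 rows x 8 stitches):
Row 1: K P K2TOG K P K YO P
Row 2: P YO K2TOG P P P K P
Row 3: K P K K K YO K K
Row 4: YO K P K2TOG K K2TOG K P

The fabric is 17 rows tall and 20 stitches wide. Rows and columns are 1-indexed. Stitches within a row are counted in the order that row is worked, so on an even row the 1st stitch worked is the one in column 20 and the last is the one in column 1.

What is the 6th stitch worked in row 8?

Row 8: (8-1) mod 4 = 3, so use chart row 4. Even row -> WS.
Chart row 4 tiled across columns 1-20: YO K P K2TOG K K2TOG K P YO K P K2TOG K K2TOG K P YO K P K2TOG
WS: work from column 20 back to column 1 (reverse the tiled row), swapping K<->P (YO and K2TOG unchanged).
Row 8 as worked: K2TOG K P YO K P K2TOG P K2TOG K P YO K P K2TOG P K2TOG K P YO
Stitch 6 in working order -> P

Result:
P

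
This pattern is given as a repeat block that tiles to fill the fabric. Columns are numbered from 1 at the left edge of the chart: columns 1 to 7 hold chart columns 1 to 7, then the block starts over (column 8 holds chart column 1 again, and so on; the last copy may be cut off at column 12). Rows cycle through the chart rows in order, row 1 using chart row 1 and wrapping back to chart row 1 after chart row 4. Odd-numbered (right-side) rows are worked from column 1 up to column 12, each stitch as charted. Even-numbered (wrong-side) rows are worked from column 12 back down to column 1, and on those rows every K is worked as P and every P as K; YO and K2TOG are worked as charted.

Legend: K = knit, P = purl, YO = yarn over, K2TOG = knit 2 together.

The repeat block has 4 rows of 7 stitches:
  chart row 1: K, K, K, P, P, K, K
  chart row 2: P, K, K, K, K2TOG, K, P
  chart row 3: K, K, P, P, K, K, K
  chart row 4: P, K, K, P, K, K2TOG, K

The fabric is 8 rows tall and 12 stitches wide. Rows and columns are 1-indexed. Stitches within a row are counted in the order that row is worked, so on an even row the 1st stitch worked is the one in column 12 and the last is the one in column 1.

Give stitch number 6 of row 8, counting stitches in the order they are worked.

Row 8: (8-1) mod 4 = 3, so use chart row 4. Even row -> WS.
Chart row 4 tiled across columns 1-12: P K K P K K2TOG K P K K P K
WS: work from column 12 back to column 1 (reverse the tiled row), swapping K<->P (YO and K2TOG unchanged).
Row 8 as worked: P K P P K P K2TOG P K P P K
The 6th stitch worked is P.

Result:
P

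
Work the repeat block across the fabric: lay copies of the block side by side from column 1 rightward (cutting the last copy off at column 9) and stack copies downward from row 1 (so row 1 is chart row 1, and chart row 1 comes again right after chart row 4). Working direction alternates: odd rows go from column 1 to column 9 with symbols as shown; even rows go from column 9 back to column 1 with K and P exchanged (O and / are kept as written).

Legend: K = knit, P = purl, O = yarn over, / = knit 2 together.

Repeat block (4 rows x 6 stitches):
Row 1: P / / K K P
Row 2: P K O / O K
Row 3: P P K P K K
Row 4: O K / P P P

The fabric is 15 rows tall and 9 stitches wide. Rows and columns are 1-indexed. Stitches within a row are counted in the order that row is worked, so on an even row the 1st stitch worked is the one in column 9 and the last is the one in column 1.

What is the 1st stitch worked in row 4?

Row 4: (4-1) mod 4 = 3, so use chart row 4. Even row -> WS.
Chart row 4 tiled across columns 1-9: O K / P P P O K /
Wrong side: read the tiled row from column 9 down to 1 and exchange K with P (leave O, /).
Row 4 as worked: / P O K K K / P O
Counting 1 along the worked row gives /.

Result:
/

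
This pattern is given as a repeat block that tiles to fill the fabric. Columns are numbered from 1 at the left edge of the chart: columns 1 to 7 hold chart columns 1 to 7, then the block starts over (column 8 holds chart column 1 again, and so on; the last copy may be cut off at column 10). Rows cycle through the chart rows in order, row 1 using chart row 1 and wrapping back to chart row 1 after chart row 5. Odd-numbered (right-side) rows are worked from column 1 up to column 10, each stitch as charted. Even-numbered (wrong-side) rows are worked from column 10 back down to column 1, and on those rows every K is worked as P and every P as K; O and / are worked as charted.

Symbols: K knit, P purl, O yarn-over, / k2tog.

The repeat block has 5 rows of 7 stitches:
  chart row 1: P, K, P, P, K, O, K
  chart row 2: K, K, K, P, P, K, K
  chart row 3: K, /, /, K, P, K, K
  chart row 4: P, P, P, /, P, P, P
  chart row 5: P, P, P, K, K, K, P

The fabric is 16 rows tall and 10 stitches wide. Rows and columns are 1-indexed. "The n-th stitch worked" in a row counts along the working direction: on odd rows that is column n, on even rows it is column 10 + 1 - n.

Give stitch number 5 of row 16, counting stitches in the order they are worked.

Stitch:
O

Derivation:
For row 16: chart row = ((16-1) mod 5) + 1 = 1; this is a WS (even) row.
Chart row 1 tiled across columns 1-10: P K P P K O K P K P
WS row: flip the tiled sequence (start at column 10) and apply K<->P; O and / stay.
Row 16 as worked: K P K P O P K K P K
Counting 5 along the worked row gives O.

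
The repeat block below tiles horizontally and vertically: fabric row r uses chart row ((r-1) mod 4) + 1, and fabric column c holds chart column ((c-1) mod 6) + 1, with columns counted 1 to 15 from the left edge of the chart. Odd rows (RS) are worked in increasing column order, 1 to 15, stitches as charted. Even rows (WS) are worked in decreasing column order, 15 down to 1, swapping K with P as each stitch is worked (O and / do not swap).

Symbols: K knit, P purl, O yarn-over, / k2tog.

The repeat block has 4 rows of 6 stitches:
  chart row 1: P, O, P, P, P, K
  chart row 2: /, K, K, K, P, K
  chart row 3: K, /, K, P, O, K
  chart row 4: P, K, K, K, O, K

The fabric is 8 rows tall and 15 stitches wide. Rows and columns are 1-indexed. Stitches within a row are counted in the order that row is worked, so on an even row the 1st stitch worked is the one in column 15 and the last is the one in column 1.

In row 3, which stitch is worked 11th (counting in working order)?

Stitch:
O

Derivation:
Row 3: (3-1) mod 4 = 2, so use chart row 3. Odd row -> RS.
Chart row 3 tiled across columns 1-15: K / K P O K K / K P O K K / K
RS row: no reversal, no swap; stitch n worked = column n.
Counting 11 along the worked row gives O.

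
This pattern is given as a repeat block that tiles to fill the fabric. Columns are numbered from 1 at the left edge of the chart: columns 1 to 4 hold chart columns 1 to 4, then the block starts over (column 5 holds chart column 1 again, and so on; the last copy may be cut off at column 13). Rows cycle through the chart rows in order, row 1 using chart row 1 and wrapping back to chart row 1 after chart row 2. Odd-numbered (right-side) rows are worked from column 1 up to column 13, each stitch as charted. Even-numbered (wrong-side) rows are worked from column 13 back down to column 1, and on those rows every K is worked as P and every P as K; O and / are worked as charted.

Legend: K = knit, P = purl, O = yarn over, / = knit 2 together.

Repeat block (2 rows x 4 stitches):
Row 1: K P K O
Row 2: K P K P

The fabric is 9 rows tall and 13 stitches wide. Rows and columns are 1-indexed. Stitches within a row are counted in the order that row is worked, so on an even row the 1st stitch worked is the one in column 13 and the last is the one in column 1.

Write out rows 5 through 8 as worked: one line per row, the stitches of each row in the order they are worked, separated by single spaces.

Row 5: chart row 1, RS - tile across columns 1-13 and work as-is.
Row 6: chart row 2, WS - tiled (columns 1-13): K P K P K P K P K P K P K; work from column 13 back to 1 with K<->P swapped.
Row 7: chart row 1, RS - tile across columns 1-13 and work as-is.
Row 8: chart row 2, WS - tiled (columns 1-13): K P K P K P K P K P K P K; work from column 13 back to 1 with K<->P swapped.

Result:
K P K O K P K O K P K O K
P K P K P K P K P K P K P
K P K O K P K O K P K O K
P K P K P K P K P K P K P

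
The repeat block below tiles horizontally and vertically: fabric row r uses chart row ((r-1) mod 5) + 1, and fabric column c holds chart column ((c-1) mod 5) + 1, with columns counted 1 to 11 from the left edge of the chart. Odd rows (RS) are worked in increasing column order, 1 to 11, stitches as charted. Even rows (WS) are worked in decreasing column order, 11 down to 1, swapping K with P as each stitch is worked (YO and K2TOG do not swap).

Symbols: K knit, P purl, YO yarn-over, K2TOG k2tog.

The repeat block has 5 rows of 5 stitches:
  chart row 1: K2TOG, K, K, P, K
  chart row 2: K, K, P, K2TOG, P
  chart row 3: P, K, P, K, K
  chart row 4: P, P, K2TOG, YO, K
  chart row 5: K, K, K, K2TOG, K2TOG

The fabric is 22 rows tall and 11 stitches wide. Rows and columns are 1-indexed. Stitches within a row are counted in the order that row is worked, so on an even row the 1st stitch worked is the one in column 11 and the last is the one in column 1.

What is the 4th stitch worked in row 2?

Row 2: (2-1) mod 5 = 1, so use chart row 2. Even row -> WS.
Chart row 2 tiled across columns 1-11: K K P K2TOG P K K P K2TOG P K
WS: work from column 11 back to column 1 (reverse the tiled row), swapping K<->P (YO and K2TOG unchanged).
Row 2 as worked: P K K2TOG K P P K K2TOG K P P
Stitch 4 in working order -> K

Result:
K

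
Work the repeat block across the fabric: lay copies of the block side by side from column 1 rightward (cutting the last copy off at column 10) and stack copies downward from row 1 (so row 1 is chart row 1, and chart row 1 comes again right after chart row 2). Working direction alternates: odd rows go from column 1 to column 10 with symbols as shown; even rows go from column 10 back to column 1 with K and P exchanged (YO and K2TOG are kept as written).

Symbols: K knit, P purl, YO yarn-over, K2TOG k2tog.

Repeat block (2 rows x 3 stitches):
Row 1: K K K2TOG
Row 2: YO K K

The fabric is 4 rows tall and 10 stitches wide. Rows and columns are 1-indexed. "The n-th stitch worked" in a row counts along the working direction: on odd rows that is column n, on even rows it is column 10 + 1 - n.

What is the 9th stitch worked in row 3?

Result:
K2TOG

Derivation:
Row 3: (3-1) mod 2 = 0, so use chart row 1. Odd row -> RS.
Chart row 1 tiled across columns 1-10: K K K2TOG K K K2TOG K K K2TOG K
RS: work column 1 to column 10, symbols as charted — the tiled row is the row as worked.
The 9th stitch worked is K2TOG.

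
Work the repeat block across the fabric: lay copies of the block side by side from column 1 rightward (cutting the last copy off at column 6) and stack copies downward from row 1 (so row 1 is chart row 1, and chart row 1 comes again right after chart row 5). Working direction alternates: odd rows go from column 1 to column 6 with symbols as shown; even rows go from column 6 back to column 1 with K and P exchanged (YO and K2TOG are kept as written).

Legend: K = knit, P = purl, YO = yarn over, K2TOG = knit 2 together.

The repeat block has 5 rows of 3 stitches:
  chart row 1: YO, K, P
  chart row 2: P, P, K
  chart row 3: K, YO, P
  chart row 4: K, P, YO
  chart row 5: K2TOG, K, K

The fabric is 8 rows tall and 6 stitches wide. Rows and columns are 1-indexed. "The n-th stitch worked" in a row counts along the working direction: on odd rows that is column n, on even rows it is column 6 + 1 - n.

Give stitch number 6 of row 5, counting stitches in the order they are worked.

Stitch:
K

Derivation:
Row 5: (5-1) mod 5 = 4, so use chart row 5. Odd row -> RS.
Chart row 5 tiled across columns 1-6: K2TOG K K K2TOG K K
RS row: no reversal, no swap; stitch n worked = column n.
Stitch 6 in working order -> K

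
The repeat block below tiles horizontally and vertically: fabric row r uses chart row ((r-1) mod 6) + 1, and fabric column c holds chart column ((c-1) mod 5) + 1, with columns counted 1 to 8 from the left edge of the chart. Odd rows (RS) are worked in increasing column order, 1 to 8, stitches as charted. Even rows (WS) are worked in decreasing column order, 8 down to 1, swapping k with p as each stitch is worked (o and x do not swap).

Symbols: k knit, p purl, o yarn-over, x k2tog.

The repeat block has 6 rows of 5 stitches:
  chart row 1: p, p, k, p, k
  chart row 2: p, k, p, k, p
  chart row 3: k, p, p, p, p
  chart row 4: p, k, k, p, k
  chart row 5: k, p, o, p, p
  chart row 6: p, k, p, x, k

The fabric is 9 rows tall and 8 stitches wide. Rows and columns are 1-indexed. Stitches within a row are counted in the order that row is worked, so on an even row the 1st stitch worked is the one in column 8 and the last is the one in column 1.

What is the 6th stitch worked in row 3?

Row 3: (3-1) mod 6 = 2, so use chart row 3. Odd row -> RS.
Chart row 3 tiled across columns 1-8: k p p p p k p p
RS row: no reversal, no swap; stitch n worked = column n.
Counting 6 along the worked row gives k.

Result:
k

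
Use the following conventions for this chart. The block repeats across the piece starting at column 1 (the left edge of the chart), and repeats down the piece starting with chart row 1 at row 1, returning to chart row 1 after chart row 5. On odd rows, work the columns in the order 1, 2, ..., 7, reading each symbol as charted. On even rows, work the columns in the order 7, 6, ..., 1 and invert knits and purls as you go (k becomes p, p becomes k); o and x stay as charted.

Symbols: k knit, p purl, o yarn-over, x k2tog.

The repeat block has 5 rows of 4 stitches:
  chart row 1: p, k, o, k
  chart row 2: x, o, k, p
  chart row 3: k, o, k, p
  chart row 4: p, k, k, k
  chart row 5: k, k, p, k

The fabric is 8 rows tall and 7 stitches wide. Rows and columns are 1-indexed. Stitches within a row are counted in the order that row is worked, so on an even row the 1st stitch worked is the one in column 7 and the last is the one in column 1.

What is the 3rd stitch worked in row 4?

== STITCH ==
k

Derivation:
Row 4 uses chart row ((4-1) mod 5)+1 = 4. Row 4 is even, so WS.
Chart row 4 tiled across columns 1-7: p k k k p k k
WS row: flip the tiled sequence (start at column 7) and apply k<->p; o and x stay.
Row 4 as worked: p p k p p p k
The 3rd stitch worked is k.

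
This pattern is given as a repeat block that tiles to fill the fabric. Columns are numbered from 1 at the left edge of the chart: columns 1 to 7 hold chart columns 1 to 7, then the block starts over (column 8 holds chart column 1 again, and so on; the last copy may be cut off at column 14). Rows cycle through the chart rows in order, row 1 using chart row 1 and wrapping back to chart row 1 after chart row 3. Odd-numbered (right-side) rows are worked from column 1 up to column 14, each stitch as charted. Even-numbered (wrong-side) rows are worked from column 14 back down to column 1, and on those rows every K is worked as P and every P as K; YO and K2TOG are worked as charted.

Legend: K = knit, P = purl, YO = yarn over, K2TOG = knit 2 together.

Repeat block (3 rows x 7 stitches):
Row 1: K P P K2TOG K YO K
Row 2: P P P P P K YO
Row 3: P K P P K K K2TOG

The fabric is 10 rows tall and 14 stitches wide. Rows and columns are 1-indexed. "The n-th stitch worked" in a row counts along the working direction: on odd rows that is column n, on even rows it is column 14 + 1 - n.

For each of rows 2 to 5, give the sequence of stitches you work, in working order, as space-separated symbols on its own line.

Row 2: chart row 2, WS - tiled (columns 1-14): P P P P P K YO P P P P P K YO; work from column 14 back to 1 with K<->P swapped.
Row 3: chart row 3, RS - tile across columns 1-14 and work as-is.
Row 4: chart row 1, WS - tiled (columns 1-14): K P P K2TOG K YO K K P P K2TOG K YO K; work from column 14 back to 1 with K<->P swapped.
Row 5: chart row 2, RS - tile across columns 1-14 and work as-is.

Result:
YO P K K K K K YO P K K K K K
P K P P K K K2TOG P K P P K K K2TOG
P YO P K2TOG K K P P YO P K2TOG K K P
P P P P P K YO P P P P P K YO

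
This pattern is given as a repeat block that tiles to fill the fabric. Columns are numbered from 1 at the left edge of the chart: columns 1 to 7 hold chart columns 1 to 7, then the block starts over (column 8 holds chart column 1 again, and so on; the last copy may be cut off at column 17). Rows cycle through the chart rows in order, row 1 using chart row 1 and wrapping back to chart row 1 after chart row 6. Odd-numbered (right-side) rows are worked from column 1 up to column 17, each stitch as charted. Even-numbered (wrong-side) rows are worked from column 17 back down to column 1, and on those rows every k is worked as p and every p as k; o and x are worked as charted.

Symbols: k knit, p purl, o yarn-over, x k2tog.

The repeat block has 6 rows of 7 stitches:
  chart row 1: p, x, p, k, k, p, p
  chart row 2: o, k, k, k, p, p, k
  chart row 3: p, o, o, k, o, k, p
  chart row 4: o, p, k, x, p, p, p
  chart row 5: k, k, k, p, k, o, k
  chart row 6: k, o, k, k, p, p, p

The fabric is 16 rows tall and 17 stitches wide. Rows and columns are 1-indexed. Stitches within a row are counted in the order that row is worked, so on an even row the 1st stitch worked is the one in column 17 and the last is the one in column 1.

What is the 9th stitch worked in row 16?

Row 16 uses chart row ((16-1) mod 6)+1 = 4. Row 16 is even, so WS.
Chart row 4 tiled across columns 1-17: o p k x p p p o p k x p p p o p k
WS: work from column 17 back to column 1 (reverse the tiled row), swapping k<->p (o and x unchanged).
Row 16 as worked: p k o k k k x p k o k k k x p k o
The 9th stitch worked is k.

Result:
k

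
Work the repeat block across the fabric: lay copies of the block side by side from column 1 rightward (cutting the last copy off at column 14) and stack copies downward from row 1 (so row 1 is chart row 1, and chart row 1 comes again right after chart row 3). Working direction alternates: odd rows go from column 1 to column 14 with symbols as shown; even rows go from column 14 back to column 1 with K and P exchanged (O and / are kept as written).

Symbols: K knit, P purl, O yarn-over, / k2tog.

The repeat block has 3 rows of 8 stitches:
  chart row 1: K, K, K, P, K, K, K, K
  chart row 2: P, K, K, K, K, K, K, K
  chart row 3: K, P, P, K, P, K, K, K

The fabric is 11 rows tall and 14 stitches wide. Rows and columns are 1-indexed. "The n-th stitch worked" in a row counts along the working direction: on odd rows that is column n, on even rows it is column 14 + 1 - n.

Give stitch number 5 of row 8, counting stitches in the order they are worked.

For row 8: chart row = ((8-1) mod 3) + 1 = 2; this is a WS (even) row.
Chart row 2 tiled across columns 1-14: P K K K K K K K P K K K K K
WS: work from column 14 back to column 1 (reverse the tiled row), swapping K<->P (O and / unchanged).
Row 8 as worked: P P P P P K P P P P P P P K
Stitch 5 in working order -> P

== STITCH ==
P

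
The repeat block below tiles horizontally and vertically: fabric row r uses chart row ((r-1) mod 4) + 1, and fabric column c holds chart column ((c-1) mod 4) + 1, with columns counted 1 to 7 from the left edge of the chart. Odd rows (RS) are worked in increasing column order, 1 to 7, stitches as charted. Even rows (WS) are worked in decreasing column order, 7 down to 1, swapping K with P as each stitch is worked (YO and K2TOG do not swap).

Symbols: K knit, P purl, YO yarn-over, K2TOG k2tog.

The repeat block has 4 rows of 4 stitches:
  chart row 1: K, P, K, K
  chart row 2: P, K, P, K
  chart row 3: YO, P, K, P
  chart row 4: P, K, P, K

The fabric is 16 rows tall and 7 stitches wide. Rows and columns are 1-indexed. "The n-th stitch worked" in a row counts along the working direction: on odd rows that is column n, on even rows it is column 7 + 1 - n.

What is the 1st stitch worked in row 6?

== STITCH ==
K

Derivation:
Row 6: (6-1) mod 4 = 1, so use chart row 2. Even row -> WS.
Chart row 2 tiled across columns 1-7: P K P K P K P
WS row: flip the tiled sequence (start at column 7) and apply K<->P; YO and K2TOG stay.
Row 6 as worked: K P K P K P K
Counting 1 along the worked row gives K.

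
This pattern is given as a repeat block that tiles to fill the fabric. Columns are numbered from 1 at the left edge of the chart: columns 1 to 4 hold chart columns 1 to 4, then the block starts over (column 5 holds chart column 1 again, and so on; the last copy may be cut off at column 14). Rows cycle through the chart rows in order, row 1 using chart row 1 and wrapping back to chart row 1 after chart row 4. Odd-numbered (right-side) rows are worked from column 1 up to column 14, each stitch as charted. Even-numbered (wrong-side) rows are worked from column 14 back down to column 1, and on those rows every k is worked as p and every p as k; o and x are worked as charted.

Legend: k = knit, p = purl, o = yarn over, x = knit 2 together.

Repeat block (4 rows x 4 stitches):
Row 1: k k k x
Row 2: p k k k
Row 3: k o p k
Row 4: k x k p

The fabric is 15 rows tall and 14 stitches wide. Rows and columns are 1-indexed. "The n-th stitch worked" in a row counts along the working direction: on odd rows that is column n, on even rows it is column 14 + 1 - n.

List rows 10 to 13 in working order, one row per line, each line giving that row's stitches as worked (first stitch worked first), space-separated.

== ROWS AS WORKED ==
p k p p p k p p p k p p p k
k o p k k o p k k o p k k o
x p k p x p k p x p k p x p
k k k x k k k x k k k x k k

Derivation:
Row 10: chart row 2, WS - tiled (columns 1-14): p k k k p k k k p k k k p k; work from column 14 back to 1 with k<->p swapped.
Row 11: chart row 3, RS - tile across columns 1-14 and work as-is.
Row 12: chart row 4, WS - tiled (columns 1-14): k x k p k x k p k x k p k x; work from column 14 back to 1 with k<->p swapped.
Row 13: chart row 1, RS - tile across columns 1-14 and work as-is.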